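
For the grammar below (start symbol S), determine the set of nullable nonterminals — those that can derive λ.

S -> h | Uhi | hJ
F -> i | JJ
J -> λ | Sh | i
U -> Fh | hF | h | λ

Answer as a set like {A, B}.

{F, J, U}

Directly nullable (have an ε-rule): {J, U}.
F is nullable via F -> JJ (every symbol on the right is already known nullable).
Not nullable: S — each has a terminal in every rule's right-hand side or depends on a non-nullable symbol.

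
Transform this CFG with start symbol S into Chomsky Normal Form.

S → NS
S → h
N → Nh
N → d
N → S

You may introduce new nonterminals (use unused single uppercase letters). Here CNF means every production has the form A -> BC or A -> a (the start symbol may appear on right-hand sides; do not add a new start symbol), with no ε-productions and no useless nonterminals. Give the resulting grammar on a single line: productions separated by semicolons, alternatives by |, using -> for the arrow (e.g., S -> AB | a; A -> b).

S -> h | NS; A -> h; N -> d | h | NA | NS

No ε-productions.
After unit-elimination: S -> h | NS; N -> d | h | NS | Nh.
TERM: introduce A -> h and substitute in every rule of length ≥2.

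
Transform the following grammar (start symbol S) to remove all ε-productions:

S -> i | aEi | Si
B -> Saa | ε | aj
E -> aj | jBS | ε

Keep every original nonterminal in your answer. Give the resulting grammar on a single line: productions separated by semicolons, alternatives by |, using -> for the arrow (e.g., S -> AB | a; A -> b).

Nullable set: {B, E}.
S -> aEi: E nullable, giving aEi | ai.
Drop B -> ε.
Drop E -> ε.
E -> jBS: B nullable, giving jBS | jS.
Unchanged (no nullable symbols): S -> Si; S -> i; B -> Saa; B -> aj; E -> aj.

S -> i | Si | ai | aEi; B -> aj | Saa; E -> aj | jS | jBS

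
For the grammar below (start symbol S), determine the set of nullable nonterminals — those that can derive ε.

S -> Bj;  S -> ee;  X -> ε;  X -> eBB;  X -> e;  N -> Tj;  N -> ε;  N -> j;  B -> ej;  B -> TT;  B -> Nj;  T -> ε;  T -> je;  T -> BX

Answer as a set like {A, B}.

{B, N, T, X}

Directly nullable (have an ε-rule): {N, T, X}.
B is nullable via B -> TT (every symbol on the right is already known nullable).
Not nullable: S — each has a terminal in every rule's right-hand side or depends on a non-nullable symbol.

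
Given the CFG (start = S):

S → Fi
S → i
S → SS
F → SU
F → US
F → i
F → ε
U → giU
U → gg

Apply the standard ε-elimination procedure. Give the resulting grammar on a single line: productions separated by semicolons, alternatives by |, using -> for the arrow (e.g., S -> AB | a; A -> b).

S -> i | Fi | SS; F -> i | SU | US; U -> gg | giU

Nullable set: {F}.
S -> Fi: F nullable, giving Fi | i.
Drop F -> ε.
Unchanged (no nullable symbols): S -> SS; S -> i; F -> SU; F -> US; F -> i; U -> gg; U -> giU.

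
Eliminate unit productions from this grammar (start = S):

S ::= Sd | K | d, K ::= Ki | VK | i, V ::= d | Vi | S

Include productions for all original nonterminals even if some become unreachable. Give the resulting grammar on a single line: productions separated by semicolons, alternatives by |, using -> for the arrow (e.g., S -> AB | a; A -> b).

Unit productions: S->K, V->S.
Unit pairs (A ⇒* B via units): (S,K), (V,K), (V,S).
S: inherits non-unit rules of {K, S} → Ki | Sd | VK | d | i.
K: inherits non-unit rules of {K} → Ki | VK | i.
V: inherits non-unit rules of {K, S, V} → Ki | Sd | VK | Vi | d | i.

S -> d | i | Ki | Sd | VK; K -> i | Ki | VK; V -> d | i | Ki | Sd | VK | Vi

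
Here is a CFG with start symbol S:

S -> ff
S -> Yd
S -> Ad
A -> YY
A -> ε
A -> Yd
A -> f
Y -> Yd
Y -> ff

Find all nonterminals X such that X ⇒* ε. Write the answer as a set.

{A}

Directly nullable (have an ε-rule): {A}.
Not nullable: S, Y — each has a terminal in every rule's right-hand side or depends on a non-nullable symbol.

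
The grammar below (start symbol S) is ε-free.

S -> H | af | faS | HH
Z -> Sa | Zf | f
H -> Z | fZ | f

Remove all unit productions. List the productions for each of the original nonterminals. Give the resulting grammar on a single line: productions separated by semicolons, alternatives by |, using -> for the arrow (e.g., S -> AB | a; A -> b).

S -> f | HH | Sa | Zf | af | fZ | faS; H -> f | Sa | Zf | fZ; Z -> f | Sa | Zf

Unit productions: H->Z, S->H.
Unit pairs (A ⇒* B via units): (H,Z), (S,H), (S,Z).
S: inherits non-unit rules of {H, S, Z} → HH | Sa | Zf | af | f | fZ | faS.
H: inherits non-unit rules of {H, Z} → Sa | Zf | f | fZ.
Z: inherits non-unit rules of {Z} → Sa | Zf | f.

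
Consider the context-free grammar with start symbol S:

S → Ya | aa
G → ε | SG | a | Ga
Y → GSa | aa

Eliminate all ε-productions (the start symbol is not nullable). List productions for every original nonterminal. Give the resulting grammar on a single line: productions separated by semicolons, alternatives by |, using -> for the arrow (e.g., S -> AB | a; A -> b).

Nullable set: {G}.
Drop G -> ε.
G -> Ga: G nullable, giving Ga | a.
G -> SG: G nullable, giving S | SG.
Y -> GSa: G nullable, giving GSa | Sa.
Unchanged (no nullable symbols): S -> Ya; S -> aa; G -> a; Y -> aa.

S -> Ya | aa; G -> S | a | Ga | SG; Y -> Sa | aa | GSa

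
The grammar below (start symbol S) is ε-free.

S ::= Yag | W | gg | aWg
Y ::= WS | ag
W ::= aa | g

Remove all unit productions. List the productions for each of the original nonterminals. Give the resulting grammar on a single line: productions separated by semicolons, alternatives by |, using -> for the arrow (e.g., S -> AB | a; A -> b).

Unit productions: S->W.
Unit pairs (A ⇒* B via units): (S,W).
S: inherits non-unit rules of {S, W} → Yag | aWg | aa | g | gg.
W: inherits non-unit rules of {W} → aa | g.
Y: inherits non-unit rules of {Y} → WS | ag.

S -> g | aa | gg | Yag | aWg; W -> g | aa; Y -> WS | ag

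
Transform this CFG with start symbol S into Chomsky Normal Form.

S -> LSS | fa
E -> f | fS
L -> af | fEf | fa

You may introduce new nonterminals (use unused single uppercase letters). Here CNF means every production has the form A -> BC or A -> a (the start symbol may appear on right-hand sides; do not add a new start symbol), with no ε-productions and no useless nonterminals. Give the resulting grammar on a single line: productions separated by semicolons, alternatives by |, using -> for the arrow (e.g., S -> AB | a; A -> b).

No ε-productions.
No unit productions to eliminate.
TERM: introduce B -> a, A -> f and substitute in every rule of length ≥2.
BIN: L -> AEA becomes L -> AC, C -> EA; S -> LSS becomes S -> LD, D -> SS.

S -> AB | LD; A -> f; B -> a; C -> EA; D -> SS; E -> f | AS; L -> AB | AC | BA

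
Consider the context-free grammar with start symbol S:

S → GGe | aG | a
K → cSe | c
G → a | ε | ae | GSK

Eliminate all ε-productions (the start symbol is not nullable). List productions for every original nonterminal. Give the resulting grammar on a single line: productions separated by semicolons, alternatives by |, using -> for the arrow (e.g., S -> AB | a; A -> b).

Nullable set: {G}.
S -> GGe: G, G nullable, giving GGe | Ge | e.
S -> aG: G nullable, giving a | aG.
Drop G -> ε.
G -> GSK: G nullable, giving GSK | SK.
Unchanged (no nullable symbols): S -> a; G -> a; G -> ae; K -> c; K -> cSe.

S -> a | e | Ge | aG | GGe; G -> a | SK | ae | GSK; K -> c | cSe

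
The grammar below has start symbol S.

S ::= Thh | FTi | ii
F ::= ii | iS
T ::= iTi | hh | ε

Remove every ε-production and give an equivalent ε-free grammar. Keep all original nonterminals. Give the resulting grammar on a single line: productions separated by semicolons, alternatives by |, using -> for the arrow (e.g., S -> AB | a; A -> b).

Nullable set: {T}.
S -> FTi: T nullable, giving FTi | Fi.
S -> Thh: T nullable, giving Thh | hh.
Drop T -> ε.
T -> iTi: T nullable, giving iTi | ii.
Unchanged (no nullable symbols): S -> ii; F -> iS; F -> ii; T -> hh.

S -> Fi | hh | ii | FTi | Thh; F -> iS | ii; T -> hh | ii | iTi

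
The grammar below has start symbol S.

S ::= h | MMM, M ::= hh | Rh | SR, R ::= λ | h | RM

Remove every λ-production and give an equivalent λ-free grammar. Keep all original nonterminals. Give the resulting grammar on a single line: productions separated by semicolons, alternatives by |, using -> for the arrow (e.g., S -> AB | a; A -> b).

Nullable set: {R}.
M -> Rh: R nullable, giving Rh | h.
M -> SR: R nullable, giving S | SR.
Drop R -> λ.
R -> RM: R nullable, giving M | RM.
Unchanged (no nullable symbols): S -> MMM; S -> h; M -> hh; R -> h.

S -> h | MMM; M -> S | h | Rh | SR | hh; R -> M | h | RM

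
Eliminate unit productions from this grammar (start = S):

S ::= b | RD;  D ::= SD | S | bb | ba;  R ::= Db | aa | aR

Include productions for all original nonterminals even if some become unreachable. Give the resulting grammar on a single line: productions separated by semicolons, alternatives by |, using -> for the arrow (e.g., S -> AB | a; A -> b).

Unit productions: D->S.
Unit pairs (A ⇒* B via units): (D,S).
S: inherits non-unit rules of {S} → RD | b.
D: inherits non-unit rules of {D, S} → RD | SD | b | ba | bb.
R: inherits non-unit rules of {R} → Db | aR | aa.

S -> b | RD; D -> b | RD | SD | ba | bb; R -> Db | aR | aa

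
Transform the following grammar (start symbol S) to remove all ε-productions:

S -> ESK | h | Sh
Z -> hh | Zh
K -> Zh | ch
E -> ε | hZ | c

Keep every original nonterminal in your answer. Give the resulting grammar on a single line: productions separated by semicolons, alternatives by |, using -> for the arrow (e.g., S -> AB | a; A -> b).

Nullable set: {E}.
S -> ESK: E nullable, giving ESK | SK.
Drop E -> ε.
Unchanged (no nullable symbols): S -> Sh; S -> h; E -> c; E -> hZ; K -> Zh; K -> ch; Z -> Zh; Z -> hh.

S -> h | SK | Sh | ESK; E -> c | hZ; K -> Zh | ch; Z -> Zh | hh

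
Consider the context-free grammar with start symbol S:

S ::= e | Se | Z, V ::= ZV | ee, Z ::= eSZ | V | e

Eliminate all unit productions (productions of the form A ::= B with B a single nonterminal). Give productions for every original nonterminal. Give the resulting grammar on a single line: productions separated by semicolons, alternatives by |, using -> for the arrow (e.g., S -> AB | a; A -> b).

Unit productions: S->Z, Z->V.
Unit pairs (A ⇒* B via units): (S,V), (S,Z), (Z,V).
S: inherits non-unit rules of {S, V, Z} → Se | ZV | e | eSZ | ee.
V: inherits non-unit rules of {V} → ZV | ee.
Z: inherits non-unit rules of {V, Z} → ZV | e | eSZ | ee.

S -> e | Se | ZV | ee | eSZ; V -> ZV | ee; Z -> e | ZV | ee | eSZ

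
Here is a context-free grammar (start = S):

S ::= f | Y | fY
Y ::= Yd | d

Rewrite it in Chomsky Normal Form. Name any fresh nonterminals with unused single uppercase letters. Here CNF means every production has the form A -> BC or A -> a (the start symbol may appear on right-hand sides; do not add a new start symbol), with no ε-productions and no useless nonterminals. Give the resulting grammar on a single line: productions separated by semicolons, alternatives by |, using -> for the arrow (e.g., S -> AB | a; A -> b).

S -> d | f | BY | YA; A -> d; B -> f; Y -> d | YA

No ε-productions.
After unit-elimination: S -> d | f | Yd | fY; Y -> d | Yd.
TERM: introduce A -> d, B -> f and substitute in every rule of length ≥2.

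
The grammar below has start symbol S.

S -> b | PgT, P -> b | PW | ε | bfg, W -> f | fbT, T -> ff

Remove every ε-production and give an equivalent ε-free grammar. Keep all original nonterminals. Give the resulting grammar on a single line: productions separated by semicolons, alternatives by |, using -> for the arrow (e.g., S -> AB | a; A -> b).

S -> b | gT | PgT; P -> W | b | PW | bfg; T -> ff; W -> f | fbT

Nullable set: {P}.
S -> PgT: P nullable, giving PgT | gT.
Drop P -> ε.
P -> PW: P nullable, giving PW | W.
Unchanged (no nullable symbols): S -> b; P -> b; P -> bfg; T -> ff; W -> f; W -> fbT.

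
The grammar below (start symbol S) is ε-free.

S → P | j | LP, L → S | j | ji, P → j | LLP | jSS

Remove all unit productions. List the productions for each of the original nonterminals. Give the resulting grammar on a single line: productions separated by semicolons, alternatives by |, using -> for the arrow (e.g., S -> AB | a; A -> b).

Unit productions: L->S, S->P.
Unit pairs (A ⇒* B via units): (L,P), (L,S), (S,P).
S: inherits non-unit rules of {P, S} → LLP | LP | j | jSS.
L: inherits non-unit rules of {L, P, S} → LLP | LP | j | jSS | ji.
P: inherits non-unit rules of {P} → LLP | j | jSS.

S -> j | LP | LLP | jSS; L -> j | LP | ji | LLP | jSS; P -> j | LLP | jSS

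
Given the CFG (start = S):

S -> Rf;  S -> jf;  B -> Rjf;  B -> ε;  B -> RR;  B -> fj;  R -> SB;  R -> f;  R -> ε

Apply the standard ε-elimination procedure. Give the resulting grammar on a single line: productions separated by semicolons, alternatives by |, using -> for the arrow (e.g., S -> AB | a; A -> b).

Nullable set: {B, R}.
S -> Rf: R nullable, giving Rf | f.
Drop B -> ε.
B -> RR: R, R nullable, giving R | RR.
B -> Rjf: R nullable, giving Rjf | jf.
Drop R -> ε.
R -> SB: B nullable, giving S | SB.
Unchanged (no nullable symbols): S -> jf; B -> fj; R -> f.

S -> f | Rf | jf; B -> R | RR | fj | jf | Rjf; R -> S | f | SB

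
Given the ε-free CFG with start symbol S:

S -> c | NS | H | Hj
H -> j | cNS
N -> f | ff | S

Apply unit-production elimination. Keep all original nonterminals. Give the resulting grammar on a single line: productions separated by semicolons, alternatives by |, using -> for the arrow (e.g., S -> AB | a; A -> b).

S -> c | j | Hj | NS | cNS; H -> j | cNS; N -> c | f | j | Hj | NS | ff | cNS

Unit productions: N->S, S->H.
Unit pairs (A ⇒* B via units): (N,H), (N,S), (S,H).
S: inherits non-unit rules of {H, S} → Hj | NS | c | cNS | j.
H: inherits non-unit rules of {H} → cNS | j.
N: inherits non-unit rules of {H, N, S} → Hj | NS | c | cNS | f | ff | j.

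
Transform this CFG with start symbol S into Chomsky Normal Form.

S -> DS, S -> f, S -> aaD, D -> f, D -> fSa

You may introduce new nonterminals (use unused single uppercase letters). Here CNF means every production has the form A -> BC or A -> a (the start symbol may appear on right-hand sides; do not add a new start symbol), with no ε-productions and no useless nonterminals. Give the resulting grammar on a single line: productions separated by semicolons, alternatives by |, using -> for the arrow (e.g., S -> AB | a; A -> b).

No ε-productions.
No unit productions to eliminate.
TERM: introduce B -> a, A -> f and substitute in every rule of length ≥2.
BIN: D -> ASB becomes D -> AC, C -> SB; S -> BBD becomes S -> BE, E -> BD.

S -> f | BE | DS; A -> f; B -> a; C -> SB; D -> f | AC; E -> BD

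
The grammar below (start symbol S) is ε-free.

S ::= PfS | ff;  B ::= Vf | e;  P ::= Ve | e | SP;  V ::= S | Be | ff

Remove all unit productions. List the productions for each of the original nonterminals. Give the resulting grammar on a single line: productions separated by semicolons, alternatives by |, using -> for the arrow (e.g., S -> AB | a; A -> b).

S -> ff | PfS; B -> e | Vf; P -> e | SP | Ve; V -> Be | ff | PfS

Unit productions: V->S.
Unit pairs (A ⇒* B via units): (V,S).
S: inherits non-unit rules of {S} → PfS | ff.
B: inherits non-unit rules of {B} → Vf | e.
P: inherits non-unit rules of {P} → SP | Ve | e.
V: inherits non-unit rules of {S, V} → Be | PfS | ff.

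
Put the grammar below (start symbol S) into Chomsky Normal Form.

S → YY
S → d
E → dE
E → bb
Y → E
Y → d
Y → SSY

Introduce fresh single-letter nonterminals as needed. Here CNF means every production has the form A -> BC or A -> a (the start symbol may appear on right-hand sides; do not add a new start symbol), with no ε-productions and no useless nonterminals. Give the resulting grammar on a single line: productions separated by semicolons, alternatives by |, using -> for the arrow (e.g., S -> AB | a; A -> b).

No ε-productions.
After unit-elimination: S -> d | YY; E -> bb | dE; Y -> d | bb | dE | SSY.
TERM: introduce A -> b, B -> d and substitute in every rule of length ≥2.
BIN: Y -> SSY becomes Y -> SC, C -> SY.

S -> d | YY; A -> b; B -> d; C -> SY; E -> AA | BE; Y -> d | AA | BE | SC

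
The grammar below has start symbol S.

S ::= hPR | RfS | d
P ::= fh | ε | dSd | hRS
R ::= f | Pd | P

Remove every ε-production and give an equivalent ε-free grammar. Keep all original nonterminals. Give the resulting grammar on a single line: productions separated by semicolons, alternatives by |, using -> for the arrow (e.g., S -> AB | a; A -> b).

S -> d | h | fS | hP | hR | RfS | hPR; P -> fh | hS | dSd | hRS; R -> P | d | f | Pd

Nullable set: {P, R}.
S -> RfS: R nullable, giving RfS | fS.
S -> hPR: P, R nullable, giving h | hP | hPR | hR.
Drop P -> ε.
P -> hRS: R nullable, giving hRS | hS.
R -> P: P nullable, giving P.
R -> Pd: P nullable, giving Pd | d.
Unchanged (no nullable symbols): S -> d; P -> dSd; P -> fh; R -> f.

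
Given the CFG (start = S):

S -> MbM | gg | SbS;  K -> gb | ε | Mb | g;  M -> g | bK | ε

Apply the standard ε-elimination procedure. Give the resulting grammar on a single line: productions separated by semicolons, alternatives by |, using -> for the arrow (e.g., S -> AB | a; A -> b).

S -> b | Mb | bM | gg | MbM | SbS; K -> b | g | Mb | gb; M -> b | g | bK

Nullable set: {K, M}.
S -> MbM: M, M nullable, giving Mb | MbM | b | bM.
Drop K -> ε.
K -> Mb: M nullable, giving Mb | b.
Drop M -> ε.
M -> bK: K nullable, giving b | bK.
Unchanged (no nullable symbols): S -> SbS; S -> gg; K -> g; K -> gb; M -> g.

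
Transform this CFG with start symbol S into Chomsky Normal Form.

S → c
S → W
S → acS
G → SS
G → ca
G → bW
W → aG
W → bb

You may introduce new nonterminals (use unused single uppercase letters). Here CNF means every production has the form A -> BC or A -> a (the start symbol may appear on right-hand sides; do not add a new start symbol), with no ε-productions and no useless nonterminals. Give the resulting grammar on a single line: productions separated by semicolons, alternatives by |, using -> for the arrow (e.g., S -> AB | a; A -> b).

S -> c | AA | CD | CG; A -> b; B -> c; C -> a; D -> BS; G -> AW | BC | SS; W -> AA | CG

No ε-productions.
After unit-elimination: S -> c | aG | bb | acS; G -> SS | bW | ca; W -> aG | bb.
TERM: introduce C -> a, A -> b, B -> c and substitute in every rule of length ≥2.
BIN: S -> CBS becomes S -> CD, D -> BS.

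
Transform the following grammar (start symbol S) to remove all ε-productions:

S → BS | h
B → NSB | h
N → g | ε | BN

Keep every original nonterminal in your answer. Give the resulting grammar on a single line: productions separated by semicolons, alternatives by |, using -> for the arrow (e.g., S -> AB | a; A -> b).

S -> h | BS; B -> h | SB | NSB; N -> B | g | BN

Nullable set: {N}.
B -> NSB: N nullable, giving NSB | SB.
Drop N -> ε.
N -> BN: N nullable, giving B | BN.
Unchanged (no nullable symbols): S -> BS; S -> h; B -> h; N -> g.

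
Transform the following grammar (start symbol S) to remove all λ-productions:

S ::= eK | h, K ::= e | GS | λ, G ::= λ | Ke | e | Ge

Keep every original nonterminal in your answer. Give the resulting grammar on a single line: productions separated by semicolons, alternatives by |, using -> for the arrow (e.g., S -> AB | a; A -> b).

S -> e | h | eK; G -> e | Ge | Ke; K -> S | e | GS

Nullable set: {G, K}.
S -> eK: K nullable, giving e | eK.
Drop G -> λ.
G -> Ge: G nullable, giving Ge | e.
G -> Ke: K nullable, giving Ke | e.
Drop K -> λ.
K -> GS: G nullable, giving GS | S.
Unchanged (no nullable symbols): S -> h; G -> e; K -> e.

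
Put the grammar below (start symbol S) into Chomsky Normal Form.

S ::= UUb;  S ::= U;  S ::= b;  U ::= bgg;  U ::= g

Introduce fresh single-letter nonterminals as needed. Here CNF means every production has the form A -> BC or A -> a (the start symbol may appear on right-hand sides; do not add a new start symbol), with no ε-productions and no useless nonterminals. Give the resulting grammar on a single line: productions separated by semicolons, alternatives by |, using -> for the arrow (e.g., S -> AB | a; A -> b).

S -> b | g | AC | UD; A -> b; B -> g; C -> BB; D -> UA; E -> BB; U -> g | AE

No ε-productions.
After unit-elimination: S -> b | g | UUb | bgg; U -> g | bgg.
TERM: introduce A -> b, B -> g and substitute in every rule of length ≥2.
BIN: S -> ABB becomes S -> AC, C -> BB; S -> UUA becomes S -> UD, D -> UA; U -> ABB becomes U -> AE, E -> BB.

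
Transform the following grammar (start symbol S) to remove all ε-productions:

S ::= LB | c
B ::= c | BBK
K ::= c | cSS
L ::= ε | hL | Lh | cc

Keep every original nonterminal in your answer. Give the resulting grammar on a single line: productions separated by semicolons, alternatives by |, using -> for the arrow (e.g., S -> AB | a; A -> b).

S -> B | c | LB; B -> c | BBK; K -> c | cSS; L -> h | Lh | cc | hL

Nullable set: {L}.
S -> LB: L nullable, giving B | LB.
Drop L -> ε.
L -> Lh: L nullable, giving Lh | h.
L -> hL: L nullable, giving h | hL.
Unchanged (no nullable symbols): S -> c; B -> BBK; B -> c; K -> c; K -> cSS; L -> cc.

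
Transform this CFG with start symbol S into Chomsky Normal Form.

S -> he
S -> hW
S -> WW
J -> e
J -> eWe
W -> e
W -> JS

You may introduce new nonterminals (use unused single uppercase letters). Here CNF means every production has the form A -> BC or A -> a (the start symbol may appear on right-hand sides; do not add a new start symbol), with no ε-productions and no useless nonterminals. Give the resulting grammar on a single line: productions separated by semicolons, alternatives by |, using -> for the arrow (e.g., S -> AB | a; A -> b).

No ε-productions.
No unit productions to eliminate.
TERM: introduce A -> e, B -> h and substitute in every rule of length ≥2.
BIN: J -> AWA becomes J -> AC, C -> WA.

S -> BA | BW | WW; A -> e; B -> h; C -> WA; J -> e | AC; W -> e | JS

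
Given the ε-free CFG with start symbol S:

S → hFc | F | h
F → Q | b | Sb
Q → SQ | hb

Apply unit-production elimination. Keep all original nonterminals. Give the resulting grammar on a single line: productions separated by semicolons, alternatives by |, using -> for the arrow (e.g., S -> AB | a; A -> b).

S -> b | h | SQ | Sb | hb | hFc; F -> b | SQ | Sb | hb; Q -> SQ | hb

Unit productions: F->Q, S->F.
Unit pairs (A ⇒* B via units): (F,Q), (S,F), (S,Q).
S: inherits non-unit rules of {F, Q, S} → SQ | Sb | b | h | hFc | hb.
F: inherits non-unit rules of {F, Q} → SQ | Sb | b | hb.
Q: inherits non-unit rules of {Q} → SQ | hb.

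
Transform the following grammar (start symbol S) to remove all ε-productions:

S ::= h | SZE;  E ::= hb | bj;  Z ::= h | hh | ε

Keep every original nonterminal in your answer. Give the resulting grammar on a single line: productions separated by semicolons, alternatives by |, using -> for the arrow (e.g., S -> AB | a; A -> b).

S -> h | SE | SZE; E -> bj | hb; Z -> h | hh

Nullable set: {Z}.
S -> SZE: Z nullable, giving SE | SZE.
Drop Z -> ε.
Unchanged (no nullable symbols): S -> h; E -> bj; E -> hb; Z -> h; Z -> hh.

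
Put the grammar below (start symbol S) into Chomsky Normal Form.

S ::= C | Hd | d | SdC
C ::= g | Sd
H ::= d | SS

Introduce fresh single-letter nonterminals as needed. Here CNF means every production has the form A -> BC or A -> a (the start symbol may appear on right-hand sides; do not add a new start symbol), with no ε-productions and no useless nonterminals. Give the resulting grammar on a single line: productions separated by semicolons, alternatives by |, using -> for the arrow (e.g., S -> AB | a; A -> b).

No ε-productions.
After unit-elimination: S -> d | g | Hd | Sd | SdC; C -> g | Sd; H -> d | SS.
TERM: introduce A -> d and substitute in every rule of length ≥2.
BIN: S -> SAC becomes S -> SB, B -> AC.

S -> d | g | HA | SA | SB; A -> d; B -> AC; C -> g | SA; H -> d | SS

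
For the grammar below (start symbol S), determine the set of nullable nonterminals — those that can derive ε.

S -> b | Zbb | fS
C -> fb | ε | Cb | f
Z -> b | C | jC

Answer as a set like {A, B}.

Directly nullable (have an ε-rule): {C}.
Z is nullable via Z -> C (every symbol on the right is already known nullable).
Not nullable: S — each has a terminal in every rule's right-hand side or depends on a non-nullable symbol.

{C, Z}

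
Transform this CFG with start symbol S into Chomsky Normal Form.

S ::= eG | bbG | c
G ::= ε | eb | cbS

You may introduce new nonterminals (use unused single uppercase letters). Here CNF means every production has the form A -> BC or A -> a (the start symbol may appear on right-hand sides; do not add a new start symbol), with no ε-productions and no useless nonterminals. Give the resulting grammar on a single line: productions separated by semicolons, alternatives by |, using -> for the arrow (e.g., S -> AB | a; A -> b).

Nullable: {G}; after ε-elimination: S -> c | e | bb | eG | bbG; G -> eb | cbS.
No unit productions to eliminate.
TERM: introduce B -> b, A -> c, C -> e and substitute in every rule of length ≥2.
BIN: G -> ABS becomes G -> AD, D -> BS; S -> BBG becomes S -> BE, E -> BG.

S -> c | e | BB | BE | CG; A -> c; B -> b; C -> e; D -> BS; E -> BG; G -> AD | CB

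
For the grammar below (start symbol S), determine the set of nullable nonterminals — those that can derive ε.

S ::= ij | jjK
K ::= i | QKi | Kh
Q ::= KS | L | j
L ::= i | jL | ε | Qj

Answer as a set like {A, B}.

Directly nullable (have an ε-rule): {L}.
Q is nullable via Q -> L (every symbol on the right is already known nullable).
Not nullable: K, S — each has a terminal in every rule's right-hand side or depends on a non-nullable symbol.

{L, Q}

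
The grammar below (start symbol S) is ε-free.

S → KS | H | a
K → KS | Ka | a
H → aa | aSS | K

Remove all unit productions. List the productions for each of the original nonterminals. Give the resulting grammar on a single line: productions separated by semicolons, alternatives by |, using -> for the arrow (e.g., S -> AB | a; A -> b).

S -> a | KS | Ka | aa | aSS; H -> a | KS | Ka | aa | aSS; K -> a | KS | Ka

Unit productions: H->K, S->H.
Unit pairs (A ⇒* B via units): (H,K), (S,H), (S,K).
S: inherits non-unit rules of {H, K, S} → KS | Ka | a | aSS | aa.
H: inherits non-unit rules of {H, K} → KS | Ka | a | aSS | aa.
K: inherits non-unit rules of {K} → KS | Ka | a.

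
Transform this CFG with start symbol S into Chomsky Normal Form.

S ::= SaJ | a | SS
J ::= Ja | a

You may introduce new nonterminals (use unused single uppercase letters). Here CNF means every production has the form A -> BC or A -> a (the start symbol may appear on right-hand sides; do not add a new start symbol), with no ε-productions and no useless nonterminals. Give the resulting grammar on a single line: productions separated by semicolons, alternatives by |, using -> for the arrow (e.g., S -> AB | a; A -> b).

No ε-productions.
No unit productions to eliminate.
TERM: introduce A -> a and substitute in every rule of length ≥2.
BIN: S -> SAJ becomes S -> SB, B -> AJ.

S -> a | SB | SS; A -> a; B -> AJ; J -> a | JA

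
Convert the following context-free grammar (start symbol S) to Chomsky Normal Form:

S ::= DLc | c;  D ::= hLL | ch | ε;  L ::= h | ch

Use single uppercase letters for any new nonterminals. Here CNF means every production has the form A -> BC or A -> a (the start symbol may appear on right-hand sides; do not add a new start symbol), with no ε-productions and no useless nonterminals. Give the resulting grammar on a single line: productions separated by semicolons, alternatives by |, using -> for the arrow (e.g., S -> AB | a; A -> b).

Nullable: {D}; after ε-elimination: S -> c | Lc | DLc; D -> ch | hLL; L -> h | ch.
No unit productions to eliminate.
TERM: introduce A -> c, B -> h and substitute in every rule of length ≥2.
BIN: D -> BLL becomes D -> BC, C -> LL; S -> DLA becomes S -> DE, E -> LA.

S -> c | DE | LA; A -> c; B -> h; C -> LL; D -> AB | BC; E -> LA; L -> h | AB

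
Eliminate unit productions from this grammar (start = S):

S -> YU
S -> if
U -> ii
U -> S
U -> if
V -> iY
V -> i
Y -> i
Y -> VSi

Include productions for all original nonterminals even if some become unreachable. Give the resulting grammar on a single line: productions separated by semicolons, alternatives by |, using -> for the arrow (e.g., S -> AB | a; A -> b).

S -> YU | if; U -> YU | if | ii; V -> i | iY; Y -> i | VSi

Unit productions: U->S.
Unit pairs (A ⇒* B via units): (U,S).
S: inherits non-unit rules of {S} → YU | if.
U: inherits non-unit rules of {S, U} → YU | if | ii.
V: inherits non-unit rules of {V} → i | iY.
Y: inherits non-unit rules of {Y} → VSi | i.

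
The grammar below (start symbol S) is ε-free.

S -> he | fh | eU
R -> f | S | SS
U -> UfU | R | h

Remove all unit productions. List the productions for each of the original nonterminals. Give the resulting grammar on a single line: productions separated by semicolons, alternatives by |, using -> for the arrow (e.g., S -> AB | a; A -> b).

S -> eU | fh | he; R -> f | SS | eU | fh | he; U -> f | h | SS | eU | fh | he | UfU

Unit productions: R->S, U->R.
Unit pairs (A ⇒* B via units): (R,S), (U,R), (U,S).
S: inherits non-unit rules of {S} → eU | fh | he.
R: inherits non-unit rules of {R, S} → SS | eU | f | fh | he.
U: inherits non-unit rules of {R, S, U} → SS | UfU | eU | f | fh | h | he.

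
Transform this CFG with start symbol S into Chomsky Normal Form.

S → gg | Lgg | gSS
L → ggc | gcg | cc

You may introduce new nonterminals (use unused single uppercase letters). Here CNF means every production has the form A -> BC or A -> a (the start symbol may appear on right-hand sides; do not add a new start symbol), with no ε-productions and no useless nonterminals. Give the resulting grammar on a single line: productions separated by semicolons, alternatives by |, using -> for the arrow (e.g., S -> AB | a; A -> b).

No ε-productions.
No unit productions to eliminate.
TERM: introduce A -> c, B -> g and substitute in every rule of length ≥2.
BIN: L -> BAB becomes L -> BC, C -> AB; L -> BBA becomes L -> BD, D -> BA; S -> BSS becomes S -> BE, E -> SS; S -> LBB becomes S -> LF, F -> BB.

S -> BB | BE | LF; A -> c; B -> g; C -> AB; D -> BA; E -> SS; F -> BB; L -> AA | BC | BD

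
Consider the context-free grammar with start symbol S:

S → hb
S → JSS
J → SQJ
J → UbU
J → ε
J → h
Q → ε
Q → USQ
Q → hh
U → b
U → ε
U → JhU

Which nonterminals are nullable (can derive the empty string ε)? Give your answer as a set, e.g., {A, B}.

Directly nullable (have an ε-rule): {J, Q, U}.
Not nullable: S — each has a terminal in every rule's right-hand side or depends on a non-nullable symbol.

{J, Q, U}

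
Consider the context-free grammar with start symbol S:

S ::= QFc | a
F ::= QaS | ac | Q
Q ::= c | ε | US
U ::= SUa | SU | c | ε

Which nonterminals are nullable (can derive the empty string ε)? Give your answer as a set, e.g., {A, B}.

{F, Q, U}

Directly nullable (have an ε-rule): {Q, U}.
F is nullable via F -> Q (every symbol on the right is already known nullable).
Not nullable: S — each has a terminal in every rule's right-hand side or depends on a non-nullable symbol.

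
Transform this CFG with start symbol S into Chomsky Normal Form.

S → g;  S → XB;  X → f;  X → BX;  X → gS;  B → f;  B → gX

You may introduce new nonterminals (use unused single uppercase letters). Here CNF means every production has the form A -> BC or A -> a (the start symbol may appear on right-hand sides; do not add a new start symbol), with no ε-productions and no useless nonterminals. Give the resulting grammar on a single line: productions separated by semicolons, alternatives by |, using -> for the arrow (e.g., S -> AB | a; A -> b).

S -> g | XB; A -> g; B -> f | AX; X -> f | AS | BX

No ε-productions.
No unit productions to eliminate.
TERM: introduce A -> g and substitute in every rule of length ≥2.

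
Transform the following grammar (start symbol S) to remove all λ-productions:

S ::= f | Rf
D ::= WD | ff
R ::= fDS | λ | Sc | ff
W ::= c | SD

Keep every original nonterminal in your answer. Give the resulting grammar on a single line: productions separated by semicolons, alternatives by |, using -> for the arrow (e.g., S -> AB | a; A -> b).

Nullable set: {R}.
S -> Rf: R nullable, giving Rf | f.
Drop R -> λ.
Unchanged (no nullable symbols): S -> f; D -> WD; D -> ff; R -> Sc; R -> fDS; R -> ff; W -> SD; W -> c.

S -> f | Rf; D -> WD | ff; R -> Sc | ff | fDS; W -> c | SD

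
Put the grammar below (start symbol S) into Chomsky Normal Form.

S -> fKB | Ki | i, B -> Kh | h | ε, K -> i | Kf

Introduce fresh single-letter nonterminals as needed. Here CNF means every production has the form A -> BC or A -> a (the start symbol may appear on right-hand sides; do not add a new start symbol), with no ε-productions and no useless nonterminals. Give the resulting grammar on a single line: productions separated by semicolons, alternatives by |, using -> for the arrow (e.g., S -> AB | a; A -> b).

S -> i | CE | CK | KD; A -> h; B -> h | KA; C -> f; D -> i; E -> KB; K -> i | KC

Nullable: {B}; after ε-elimination: S -> i | Ki | fK | fKB; B -> h | Kh; K -> i | Kf.
No unit productions to eliminate.
TERM: introduce C -> f, A -> h, D -> i and substitute in every rule of length ≥2.
BIN: S -> CKB becomes S -> CE, E -> KB.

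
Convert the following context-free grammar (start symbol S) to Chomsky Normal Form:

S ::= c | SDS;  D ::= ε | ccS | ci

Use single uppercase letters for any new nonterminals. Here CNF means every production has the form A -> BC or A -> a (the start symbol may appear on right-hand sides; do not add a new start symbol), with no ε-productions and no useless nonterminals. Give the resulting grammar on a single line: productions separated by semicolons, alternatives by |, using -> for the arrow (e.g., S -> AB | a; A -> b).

S -> c | SE | SS; A -> c; B -> i; C -> AS; D -> AB | AC; E -> DS

Nullable: {D}; after ε-elimination: S -> c | SS | SDS; D -> ci | ccS.
No unit productions to eliminate.
TERM: introduce A -> c, B -> i and substitute in every rule of length ≥2.
BIN: D -> AAS becomes D -> AC, C -> AS; S -> SDS becomes S -> SE, E -> DS.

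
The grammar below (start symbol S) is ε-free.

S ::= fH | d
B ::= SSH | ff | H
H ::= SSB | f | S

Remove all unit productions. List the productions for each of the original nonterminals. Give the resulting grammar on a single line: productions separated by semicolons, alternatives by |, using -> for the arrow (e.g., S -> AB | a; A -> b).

S -> d | fH; B -> d | f | fH | ff | SSB | SSH; H -> d | f | fH | SSB

Unit productions: B->H, H->S.
Unit pairs (A ⇒* B via units): (B,H), (B,S), (H,S).
S: inherits non-unit rules of {S} → d | fH.
B: inherits non-unit rules of {B, H, S} → SSB | SSH | d | f | fH | ff.
H: inherits non-unit rules of {H, S} → SSB | d | f | fH.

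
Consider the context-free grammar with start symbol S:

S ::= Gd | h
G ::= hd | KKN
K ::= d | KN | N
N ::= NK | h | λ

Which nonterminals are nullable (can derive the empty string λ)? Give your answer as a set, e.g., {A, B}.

Directly nullable (have an ε-rule): {N}.
K is nullable via K -> N (every symbol on the right is already known nullable).
G is nullable via G -> KKN (every symbol on the right is already known nullable).
Not nullable: S — each has a terminal in every rule's right-hand side or depends on a non-nullable symbol.

{G, K, N}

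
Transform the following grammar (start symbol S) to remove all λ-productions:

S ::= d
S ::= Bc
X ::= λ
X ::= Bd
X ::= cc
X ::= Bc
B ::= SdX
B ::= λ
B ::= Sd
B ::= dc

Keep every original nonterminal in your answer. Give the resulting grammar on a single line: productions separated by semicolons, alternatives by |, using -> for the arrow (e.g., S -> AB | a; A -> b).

Nullable set: {B, X}.
S -> Bc: B nullable, giving Bc | c.
Drop B -> λ.
B -> SdX: X nullable, giving Sd | SdX.
Drop X -> λ.
X -> Bc: B nullable, giving Bc | c.
X -> Bd: B nullable, giving Bd | d.
Unchanged (no nullable symbols): S -> d; B -> Sd; B -> dc; X -> cc.

S -> c | d | Bc; B -> Sd | dc | SdX; X -> c | d | Bc | Bd | cc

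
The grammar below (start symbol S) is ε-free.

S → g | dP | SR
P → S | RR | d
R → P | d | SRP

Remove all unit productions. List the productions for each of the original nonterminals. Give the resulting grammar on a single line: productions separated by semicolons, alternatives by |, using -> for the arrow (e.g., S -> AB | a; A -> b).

S -> g | SR | dP; P -> d | g | RR | SR | dP; R -> d | g | RR | SR | dP | SRP

Unit productions: P->S, R->P.
Unit pairs (A ⇒* B via units): (P,S), (R,P), (R,S).
S: inherits non-unit rules of {S} → SR | dP | g.
P: inherits non-unit rules of {P, S} → RR | SR | d | dP | g.
R: inherits non-unit rules of {P, R, S} → RR | SR | SRP | d | dP | g.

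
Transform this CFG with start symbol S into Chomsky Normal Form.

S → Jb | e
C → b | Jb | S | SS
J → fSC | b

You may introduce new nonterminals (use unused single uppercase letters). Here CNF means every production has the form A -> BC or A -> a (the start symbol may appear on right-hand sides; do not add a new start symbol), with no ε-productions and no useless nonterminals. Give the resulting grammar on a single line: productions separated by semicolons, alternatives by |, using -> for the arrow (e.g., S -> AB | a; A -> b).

No ε-productions.
After unit-elimination: S -> e | Jb; C -> b | e | Jb | SS; J -> b | fSC.
TERM: introduce A -> b, B -> f and substitute in every rule of length ≥2.
BIN: J -> BSC becomes J -> BD, D -> SC.

S -> e | JA; A -> b; B -> f; C -> b | e | JA | SS; D -> SC; J -> b | BD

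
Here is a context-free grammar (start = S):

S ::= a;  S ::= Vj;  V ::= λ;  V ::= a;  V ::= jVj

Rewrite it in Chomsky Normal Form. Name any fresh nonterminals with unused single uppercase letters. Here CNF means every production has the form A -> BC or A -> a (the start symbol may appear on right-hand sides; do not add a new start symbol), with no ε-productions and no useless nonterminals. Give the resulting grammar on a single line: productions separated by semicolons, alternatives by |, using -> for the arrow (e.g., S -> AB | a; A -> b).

S -> a | j | VA; A -> j; B -> VA; V -> a | AA | AB

Nullable: {V}; after ε-elimination: S -> a | j | Vj; V -> a | jj | jVj.
No unit productions to eliminate.
TERM: introduce A -> j and substitute in every rule of length ≥2.
BIN: V -> AVA becomes V -> AB, B -> VA.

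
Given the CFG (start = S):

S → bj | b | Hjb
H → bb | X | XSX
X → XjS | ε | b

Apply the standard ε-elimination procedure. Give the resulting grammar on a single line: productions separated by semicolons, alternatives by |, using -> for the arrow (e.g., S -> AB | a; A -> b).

S -> b | bj | jb | Hjb; H -> S | X | SX | XS | bb | XSX; X -> b | jS | XjS

Nullable set: {H, X}.
S -> Hjb: H nullable, giving Hjb | jb.
H -> X: X nullable, giving X.
H -> XSX: X, X nullable, giving S | SX | XS | XSX.
Drop X -> ε.
X -> XjS: X nullable, giving XjS | jS.
Unchanged (no nullable symbols): S -> b; S -> bj; H -> bb; X -> b.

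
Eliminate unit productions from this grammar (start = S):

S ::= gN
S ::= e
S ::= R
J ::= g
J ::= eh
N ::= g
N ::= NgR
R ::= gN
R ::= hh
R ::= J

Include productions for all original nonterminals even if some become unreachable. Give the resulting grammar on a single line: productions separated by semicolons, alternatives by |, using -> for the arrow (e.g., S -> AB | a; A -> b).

Unit productions: R->J, S->R.
Unit pairs (A ⇒* B via units): (R,J), (S,J), (S,R).
S: inherits non-unit rules of {J, R, S} → e | eh | g | gN | hh.
J: inherits non-unit rules of {J} → eh | g.
N: inherits non-unit rules of {N} → NgR | g.
R: inherits non-unit rules of {J, R} → eh | g | gN | hh.

S -> e | g | eh | gN | hh; J -> g | eh; N -> g | NgR; R -> g | eh | gN | hh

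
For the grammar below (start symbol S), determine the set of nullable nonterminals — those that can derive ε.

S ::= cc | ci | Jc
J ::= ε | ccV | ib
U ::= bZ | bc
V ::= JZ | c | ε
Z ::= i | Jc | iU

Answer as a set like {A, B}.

Directly nullable (have an ε-rule): {J, V}.
Not nullable: S, U, Z — each has a terminal in every rule's right-hand side or depends on a non-nullable symbol.

{J, V}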